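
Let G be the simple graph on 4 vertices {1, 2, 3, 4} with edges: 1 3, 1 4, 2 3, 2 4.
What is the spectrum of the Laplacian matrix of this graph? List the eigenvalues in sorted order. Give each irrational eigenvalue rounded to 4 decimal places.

Each diagonal entry of L is the vertex degree and each off-diagonal entry is -1 where an edge is present, 0 otherwise; in the order [1, 2, 3, 4] the diagonal is [2, 2, 2, 2]. Diagonalising L (or applying a numerical eigensolver to the 4x4 matrix) gives the spectrum above. The single zero eigenvalue shows the graph is connected. The eigenvalues sum to 8, which equals trace(L) = 2|E|. By the matrix-tree theorem the graph has (1/4) * product of the nonzero eigenvalues = 4 spanning trees.

[0, 2, 2, 4]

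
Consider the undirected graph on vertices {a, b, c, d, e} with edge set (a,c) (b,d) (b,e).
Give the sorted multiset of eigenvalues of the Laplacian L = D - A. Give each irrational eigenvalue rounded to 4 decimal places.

Reading degrees in the order [a, b, c, d, e] gives [1, 2, 1, 1, 1]; set D = diag(1, 2, 1, 1, 1) and form L = D - A. Since every row of L sums to 0, the all-ones vector is in the kernel and 0 is an eigenvalue. The 2 zero eigenvalues correspond to the 2 connected components. There are 2 zeros in the spectrum, matching the 2 components. The largest eigenvalue, 3, is at most the vertex count 5.

[0, 0, 1, 2, 3]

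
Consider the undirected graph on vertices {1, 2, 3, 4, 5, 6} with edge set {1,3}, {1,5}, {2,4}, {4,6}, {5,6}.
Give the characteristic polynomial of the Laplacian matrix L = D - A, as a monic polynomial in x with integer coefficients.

Reading degrees in the order [1, 2, 3, 4, 5, 6] gives [2, 1, 1, 2, 2, 2]; set D = diag(2, 1, 1, 2, 2, 2) and form L = D - A. L has integer entries, so p(x) = det(xI - L) has integer coefficients. Expanding the determinant yields x^6 - 10x^5 + 36x^4 - 56x^3 + 35x^2 - 6x. The coefficient of x^5 equals -trace(L) = -10, matching the sum of degrees. The eigenvalues sum to 10, which equals trace(L) = 2|E|. By the matrix-tree theorem the graph has (1/6) * product of the nonzero eigenvalues = 1 spanning tree.

x^6 - 10x^5 + 36x^4 - 56x^3 + 35x^2 - 6x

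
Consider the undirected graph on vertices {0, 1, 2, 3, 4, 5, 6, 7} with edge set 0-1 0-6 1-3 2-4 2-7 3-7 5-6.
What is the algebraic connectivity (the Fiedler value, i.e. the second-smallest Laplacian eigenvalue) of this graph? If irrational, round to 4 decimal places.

0.1522

Each diagonal entry of L is the vertex degree and each off-diagonal entry is -1 where an edge is present, 0 otherwise; in the order [0, 1, 2, 3, 4, 5, 6, 7] the diagonal is [2, 2, 2, 2, 1, 1, 2, 2]. Computing the eigenvalues of L and sorting gives [0, 0.1522, 0.5858, 1.2346, 2, 2.7654, 3.4142, 3.8478]. The Fiedler value lambda_2 = 0.1522 is strictly positive, so the graph is connected. The largest eigenvalue, 3.8478, is at most the vertex count 8. The eigenvalues sum to 14, which equals trace(L) = 2|E|.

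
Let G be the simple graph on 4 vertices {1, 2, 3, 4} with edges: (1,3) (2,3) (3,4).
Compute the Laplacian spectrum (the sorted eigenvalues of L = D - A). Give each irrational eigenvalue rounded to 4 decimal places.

With the vertex order [1, 2, 3, 4], the degrees are [1, 1, 3, 1], giving D = diag(1, 1, 3, 1) and L = D - A. Since every row of L sums to 0, the all-ones vector is in the kernel and 0 is an eigenvalue. The single zero eigenvalue shows the graph is connected. There is one zero in the spectrum, matching the 1 component.

[0, 1, 1, 4]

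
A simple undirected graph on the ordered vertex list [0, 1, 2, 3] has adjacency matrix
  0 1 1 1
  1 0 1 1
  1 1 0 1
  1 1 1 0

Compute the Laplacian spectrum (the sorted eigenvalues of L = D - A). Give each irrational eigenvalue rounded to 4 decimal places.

[0, 4, 4, 4]

With the vertex order [0, 1, 2, 3], the degrees are [3, 3, 3, 3], giving D = diag(3, 3, 3, 3) and L = D - A. The multiplicity of 0 as a Laplacian eigenvalue equals the number of connected components. There is one zero in the spectrum, matching the 1 component. By the matrix-tree theorem the graph has (1/4) * product of the nonzero eigenvalues = 16 spanning trees.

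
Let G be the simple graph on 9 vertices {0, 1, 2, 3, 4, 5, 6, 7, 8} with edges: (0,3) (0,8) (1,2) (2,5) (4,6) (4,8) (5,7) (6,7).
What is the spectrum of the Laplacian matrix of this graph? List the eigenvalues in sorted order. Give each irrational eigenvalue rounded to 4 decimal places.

[0, 0.1206, 0.4679, 1, 1.6527, 2.3473, 3, 3.5321, 3.8794]

Each diagonal entry of L is the vertex degree and each off-diagonal entry is -1 where an edge is present, 0 otherwise; in the order [0, 1, 2, 3, 4, 5, 6, 7, 8] the diagonal is [2, 1, 2, 1, 2, 2, 2, 2, 2]. L is symmetric positive semidefinite, so every eigenvalue is real and nonnegative. The eigenvalues sum to 16, which equals trace(L) = 2|E|.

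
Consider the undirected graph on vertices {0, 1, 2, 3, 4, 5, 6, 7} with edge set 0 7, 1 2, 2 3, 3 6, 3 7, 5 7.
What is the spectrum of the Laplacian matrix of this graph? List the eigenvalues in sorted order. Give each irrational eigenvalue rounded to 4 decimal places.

Each diagonal entry of L is the vertex degree and each off-diagonal entry is -1 where an edge is present, 0 otherwise; in the order [0, 1, 2, 3, 4, 5, 6, 7] the diagonal is [1, 1, 2, 3, 0, 1, 1, 3]. Diagonalising L (or applying a numerical eigensolver to the 8x8 matrix) gives the spectrum above. The 2 zero eigenvalues correspond to the 2 connected components. There are 2 zeros in the spectrum, matching the 2 components.

[0, 0, 0.3217, 0.6802, 1, 2.1397, 3.2297, 4.6287]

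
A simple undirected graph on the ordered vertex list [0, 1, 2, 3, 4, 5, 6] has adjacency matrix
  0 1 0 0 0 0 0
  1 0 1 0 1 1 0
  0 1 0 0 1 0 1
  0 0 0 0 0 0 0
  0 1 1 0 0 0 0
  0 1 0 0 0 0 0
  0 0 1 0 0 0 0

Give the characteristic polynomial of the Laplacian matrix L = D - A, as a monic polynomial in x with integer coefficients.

x^7 - 12x^6 + 50x^5 - 88x^4 + 67x^3 - 18x^2

With the vertex order [0, 1, 2, 3, 4, 5, 6], the degrees are [1, 4, 3, 0, 2, 1, 1], giving D = diag(1, 4, 3, 0, 2, 1, 1) and L = D - A. L has integer entries, so p(x) = det(xI - L) has integer coefficients. Expanding the determinant yields x^7 - 12x^6 + 50x^5 - 88x^4 + 67x^3 - 18x^2. Since p(0) = det(-L) = 0, x divides p(x). The eigenvalues sum to 12, which equals trace(L) = 2|E|.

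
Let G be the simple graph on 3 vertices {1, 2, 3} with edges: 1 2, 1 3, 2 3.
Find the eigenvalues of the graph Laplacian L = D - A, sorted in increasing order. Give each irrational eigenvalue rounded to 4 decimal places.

Reading degrees in the order [1, 2, 3] gives [2, 2, 2]; set D = diag(2, 2, 2) and form L = D - A. L is symmetric positive semidefinite, so every eigenvalue is real and nonnegative. The eigenvalues sum to 6, which equals trace(L) = 2|E|.

[0, 3, 3]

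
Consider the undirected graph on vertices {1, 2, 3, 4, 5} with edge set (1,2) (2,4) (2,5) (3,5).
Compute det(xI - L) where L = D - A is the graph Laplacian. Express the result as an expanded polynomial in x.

x^5 - 8x^4 + 20x^3 - 18x^2 + 5x

With the vertex order [1, 2, 3, 4, 5], the degrees are [1, 3, 1, 1, 2], giving D = diag(1, 3, 1, 1, 2) and L = D - A. Computing det(xI - L) by cofactor expansion (or equivalently via sum-over-permutations) gives x^5 - 8x^4 + 20x^3 - 18x^2 + 5x. Since p(0) = det(-L) = 0, x divides p(x).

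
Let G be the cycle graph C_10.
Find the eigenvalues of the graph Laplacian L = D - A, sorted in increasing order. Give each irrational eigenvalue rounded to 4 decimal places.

[0, 0.3820, 0.3820, 1.3820, 1.3820, 2.6180, 2.6180, 3.6180, 3.6180, 4]

The graph has 10 vertices and degree multiset [2, 2, 2, 2, 2, 2, 2, 2, 2, 2]; D is the diagonal matrix of degrees and L = D - A. The multiplicity of 0 as a Laplacian eigenvalue equals the number of connected components. The eigenvalues sum to 20, which equals trace(L) = 2|E|. The largest eigenvalue, 4, is at most the vertex count 10.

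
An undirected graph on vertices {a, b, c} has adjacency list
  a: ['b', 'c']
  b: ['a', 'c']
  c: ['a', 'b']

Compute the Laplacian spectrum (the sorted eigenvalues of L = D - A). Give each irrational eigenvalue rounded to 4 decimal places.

[0, 3, 3]

Each diagonal entry of L is the vertex degree and each off-diagonal entry is -1 where an edge is present, 0 otherwise; in the order [a, b, c] the diagonal is [2, 2, 2]. The multiplicity of 0 as a Laplacian eigenvalue equals the number of connected components. The single zero eigenvalue shows the graph is connected. There is one zero in the spectrum, matching the 1 component. The eigenvalues sum to 6, which equals trace(L) = 2|E|.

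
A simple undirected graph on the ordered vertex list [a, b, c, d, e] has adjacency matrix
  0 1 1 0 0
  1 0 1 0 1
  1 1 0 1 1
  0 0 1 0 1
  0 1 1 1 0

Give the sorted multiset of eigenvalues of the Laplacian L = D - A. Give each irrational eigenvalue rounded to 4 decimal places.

Reading degrees in the order [a, b, c, d, e] gives [2, 3, 4, 2, 3]; set D = diag(2, 3, 4, 2, 3) and form L = D - A. L is symmetric positive semidefinite, so every eigenvalue is real and nonnegative. The single zero eigenvalue shows the graph is connected.

[0, 1.5858, 3, 4.4142, 5]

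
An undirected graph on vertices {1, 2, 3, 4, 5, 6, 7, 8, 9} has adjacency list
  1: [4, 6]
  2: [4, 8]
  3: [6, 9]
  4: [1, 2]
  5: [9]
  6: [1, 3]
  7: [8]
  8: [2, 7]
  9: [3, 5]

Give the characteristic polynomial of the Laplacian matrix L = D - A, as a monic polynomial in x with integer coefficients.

With the vertex order [1, 2, 3, 4, 5, 6, 7, 8, 9], the degrees are [2, 2, 2, 2, 1, 2, 1, 2, 2], giving D = diag(2, 2, 2, 2, 1, 2, 1, 2, 2) and L = D - A. Computing det(xI - L) by cofactor expansion (or equivalently via sum-over-permutations) gives x^9 - 16x^8 + 105x^7 - 364x^6 + 715x^5 - 792x^4 + 462x^3 - 120x^2 + 9x. The constant term is 0 because L is singular (the all-ones vector lies in its kernel). The largest eigenvalue, 3.8794, is at most the vertex count 9.

x^9 - 16x^8 + 105x^7 - 364x^6 + 715x^5 - 792x^4 + 462x^3 - 120x^2 + 9x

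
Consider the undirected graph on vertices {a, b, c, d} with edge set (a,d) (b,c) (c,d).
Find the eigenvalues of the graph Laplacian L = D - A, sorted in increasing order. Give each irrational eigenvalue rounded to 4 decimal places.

Reading degrees in the order [a, b, c, d] gives [1, 1, 2, 2]; set D = diag(1, 1, 2, 2) and form L = D - A. The multiplicity of 0 as a Laplacian eigenvalue equals the number of connected components. By the matrix-tree theorem the graph has (1/4) * product of the nonzero eigenvalues = 1 spanning tree.

[0, 0.5858, 2, 3.4142]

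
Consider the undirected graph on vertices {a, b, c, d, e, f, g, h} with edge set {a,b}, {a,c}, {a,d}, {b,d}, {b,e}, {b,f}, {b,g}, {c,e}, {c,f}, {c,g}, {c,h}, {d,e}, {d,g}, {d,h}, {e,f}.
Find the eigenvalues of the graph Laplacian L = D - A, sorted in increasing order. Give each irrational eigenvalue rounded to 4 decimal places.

[0, 1.8710, 2.5471, 3, 4.1988, 4.8858, 6.2893, 7.2080]

With the vertex order [a, b, c, d, e, f, g, h], the degrees are [3, 5, 5, 5, 4, 3, 3, 2], giving D = diag(3, 5, 5, 5, 4, 3, 3, 2) and L = D - A. The multiplicity of 0 as a Laplacian eigenvalue equals the number of connected components. The single zero eigenvalue shows the graph is connected. There is one zero in the spectrum, matching the 1 component. The eigenvalues sum to 30, which equals trace(L) = 2|E|.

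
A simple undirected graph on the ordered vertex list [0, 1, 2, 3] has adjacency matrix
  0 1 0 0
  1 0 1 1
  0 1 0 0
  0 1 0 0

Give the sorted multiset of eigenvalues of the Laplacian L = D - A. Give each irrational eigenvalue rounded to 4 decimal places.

[0, 1, 1, 4]

Each diagonal entry of L is the vertex degree and each off-diagonal entry is -1 where an edge is present, 0 otherwise; in the order [0, 1, 2, 3] the diagonal is [1, 3, 1, 1]. Diagonalising L (or applying a numerical eigensolver to the 4x4 matrix) gives the spectrum above. The single zero eigenvalue shows the graph is connected. The eigenvalues sum to 6, which equals trace(L) = 2|E|.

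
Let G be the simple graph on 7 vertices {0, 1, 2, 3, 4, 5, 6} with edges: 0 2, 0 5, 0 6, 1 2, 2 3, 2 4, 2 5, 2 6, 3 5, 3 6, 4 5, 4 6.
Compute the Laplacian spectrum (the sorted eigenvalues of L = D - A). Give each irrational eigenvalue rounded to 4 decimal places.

Reading degrees in the order [0, 1, 2, 3, 4, 5, 6] gives [3, 1, 6, 3, 3, 4, 4]; set D = diag(3, 1, 6, 3, 3, 4, 4) and form L = D - A. L is symmetric positive semidefinite, so every eigenvalue is real and nonnegative.

[0, 1, 3, 3, 4, 6, 7]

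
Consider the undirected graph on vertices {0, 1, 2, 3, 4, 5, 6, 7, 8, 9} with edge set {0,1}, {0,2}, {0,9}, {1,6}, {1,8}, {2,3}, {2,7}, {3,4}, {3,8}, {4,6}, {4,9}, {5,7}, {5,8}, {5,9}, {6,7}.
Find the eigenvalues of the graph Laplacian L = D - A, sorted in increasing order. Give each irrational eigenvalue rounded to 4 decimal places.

[0, 2, 2, 2, 2, 2, 5, 5, 5, 5]

Reading degrees in the order [0, 1, 2, 3, 4, 5, 6, 7, 8, 9] gives [3, 3, 3, 3, 3, 3, 3, 3, 3, 3]; set D = diag(3, 3, 3, 3, 3, 3, 3, 3, 3, 3) and form L = D - A. The multiplicity of 0 as a Laplacian eigenvalue equals the number of connected components. The largest eigenvalue, 5, is at most the vertex count 10.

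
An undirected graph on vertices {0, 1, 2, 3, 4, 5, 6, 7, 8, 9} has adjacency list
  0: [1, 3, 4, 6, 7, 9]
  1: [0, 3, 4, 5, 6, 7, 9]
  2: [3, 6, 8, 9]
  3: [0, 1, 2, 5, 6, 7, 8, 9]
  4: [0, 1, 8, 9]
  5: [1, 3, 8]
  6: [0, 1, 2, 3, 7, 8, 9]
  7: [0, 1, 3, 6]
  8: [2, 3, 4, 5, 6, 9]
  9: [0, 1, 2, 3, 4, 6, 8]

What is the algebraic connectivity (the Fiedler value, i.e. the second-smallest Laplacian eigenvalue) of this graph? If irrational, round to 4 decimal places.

2.8340

Reading degrees in the order [0, 1, 2, 3, 4, 5, 6, 7, 8, 9] gives [6, 7, 4, 8, 4, 3, 7, 4, 6, 7]; set D = diag(6, 7, 4, 8, 4, 3, 7, 4, 6, 7) and form L = D - A. The sorted Laplacian eigenvalues are [0, 2.8340, 3.3285, 3.5884, 6.0753, 6.5325, 7.5422, 8.2114, 8.6866, 9.2012]; the algebraic connectivity is the second entry, 2.8340. There is one zero in the spectrum, matching the 1 component.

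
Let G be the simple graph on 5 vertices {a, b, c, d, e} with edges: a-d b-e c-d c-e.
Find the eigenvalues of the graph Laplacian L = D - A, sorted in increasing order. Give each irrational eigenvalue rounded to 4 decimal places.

With the vertex order [a, b, c, d, e], the degrees are [1, 1, 2, 2, 2], giving D = diag(1, 1, 2, 2, 2) and L = D - A. Since every row of L sums to 0, the all-ones vector is in the kernel and 0 is an eigenvalue.

[0, 0.3820, 1.3820, 2.6180, 3.6180]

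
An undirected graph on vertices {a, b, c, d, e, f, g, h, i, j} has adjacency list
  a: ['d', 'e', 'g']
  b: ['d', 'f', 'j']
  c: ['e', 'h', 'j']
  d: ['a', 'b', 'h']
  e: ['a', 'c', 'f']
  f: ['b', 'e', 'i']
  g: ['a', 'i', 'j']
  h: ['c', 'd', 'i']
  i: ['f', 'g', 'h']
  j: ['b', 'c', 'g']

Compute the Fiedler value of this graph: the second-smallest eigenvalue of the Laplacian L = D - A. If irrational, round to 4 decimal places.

2

With the vertex order [a, b, c, d, e, f, g, h, i, j], the degrees are [3, 3, 3, 3, 3, 3, 3, 3, 3, 3], giving D = diag(3, 3, 3, 3, 3, 3, 3, 3, 3, 3) and L = D - A. The smallest Laplacian eigenvalue is always 0. The next one, lambda_2 = 2, measures how hard the graph is to disconnect: larger values mean better connectivity.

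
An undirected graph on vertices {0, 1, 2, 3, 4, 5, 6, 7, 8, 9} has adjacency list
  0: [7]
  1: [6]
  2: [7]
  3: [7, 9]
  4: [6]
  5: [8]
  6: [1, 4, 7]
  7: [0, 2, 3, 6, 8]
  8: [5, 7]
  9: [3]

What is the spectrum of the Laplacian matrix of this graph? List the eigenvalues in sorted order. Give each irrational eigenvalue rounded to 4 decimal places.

[0, 0.3030, 0.3820, 0.6596, 1, 1, 2.2704, 2.6180, 3.5379, 6.2291]

Each diagonal entry of L is the vertex degree and each off-diagonal entry is -1 where an edge is present, 0 otherwise; in the order [0, 1, 2, 3, 4, 5, 6, 7, 8, 9] the diagonal is [1, 1, 1, 2, 1, 1, 3, 5, 2, 1]. Since every row of L sums to 0, the all-ones vector is in the kernel and 0 is an eigenvalue. The single zero eigenvalue shows the graph is connected. The eigenvalues sum to 18, which equals trace(L) = 2|E|.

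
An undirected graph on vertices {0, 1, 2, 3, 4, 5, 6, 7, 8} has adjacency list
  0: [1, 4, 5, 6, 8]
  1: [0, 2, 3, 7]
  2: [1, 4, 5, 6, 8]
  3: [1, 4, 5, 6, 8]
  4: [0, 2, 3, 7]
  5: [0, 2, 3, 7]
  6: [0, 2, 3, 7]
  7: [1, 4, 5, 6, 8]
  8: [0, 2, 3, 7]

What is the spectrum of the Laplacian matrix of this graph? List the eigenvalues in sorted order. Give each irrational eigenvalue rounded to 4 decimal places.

Each diagonal entry of L is the vertex degree and each off-diagonal entry is -1 where an edge is present, 0 otherwise; in the order [0, 1, 2, 3, 4, 5, 6, 7, 8] the diagonal is [5, 4, 5, 5, 4, 4, 4, 5, 4]. L is symmetric positive semidefinite, so every eigenvalue is real and nonnegative.

[0, 4, 4, 4, 4, 5, 5, 5, 9]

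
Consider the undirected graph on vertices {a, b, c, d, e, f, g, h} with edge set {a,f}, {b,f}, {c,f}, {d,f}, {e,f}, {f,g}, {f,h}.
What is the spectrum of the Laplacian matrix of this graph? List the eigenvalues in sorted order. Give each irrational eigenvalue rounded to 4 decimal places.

[0, 1, 1, 1, 1, 1, 1, 8]

Reading degrees in the order [a, b, c, d, e, f, g, h] gives [1, 1, 1, 1, 1, 7, 1, 1]; set D = diag(1, 1, 1, 1, 1, 7, 1, 1) and form L = D - A. L is symmetric positive semidefinite, so every eigenvalue is real and nonnegative. The single zero eigenvalue shows the graph is connected.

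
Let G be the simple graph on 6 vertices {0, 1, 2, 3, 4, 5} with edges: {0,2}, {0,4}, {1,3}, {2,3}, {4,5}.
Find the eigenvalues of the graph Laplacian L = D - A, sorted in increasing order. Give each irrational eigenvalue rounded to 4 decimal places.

With the vertex order [0, 1, 2, 3, 4, 5], the degrees are [2, 1, 2, 2, 2, 1], giving D = diag(2, 1, 2, 2, 2, 1) and L = D - A. The multiplicity of 0 as a Laplacian eigenvalue equals the number of connected components. By the matrix-tree theorem the graph has (1/6) * product of the nonzero eigenvalues = 1 spanning tree.

[0, 0.2679, 1, 2, 3, 3.7321]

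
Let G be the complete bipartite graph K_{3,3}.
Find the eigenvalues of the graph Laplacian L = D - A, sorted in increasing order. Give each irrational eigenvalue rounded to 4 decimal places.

The graph has 6 vertices and degree multiset [3, 3, 3, 3, 3, 3]; D is the diagonal matrix of degrees and L = D - A. The multiplicity of 0 as a Laplacian eigenvalue equals the number of connected components.

[0, 3, 3, 3, 3, 6]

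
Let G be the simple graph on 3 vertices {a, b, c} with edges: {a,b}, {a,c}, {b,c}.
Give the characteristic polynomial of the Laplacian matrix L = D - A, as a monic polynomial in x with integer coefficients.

x^3 - 6x^2 + 9x

Reading degrees in the order [a, b, c] gives [2, 2, 2]; set D = diag(2, 2, 2) and form L = D - A. The eigenvalues of L are [0, 3, 3]; the characteristic polynomial is the product of (x - lambda_i), which multiplies out to x^3 - 6x^2 + 9x. The constant term is 0 because L is singular (the all-ones vector lies in its kernel). The largest eigenvalue, 3, is at most the vertex count 3.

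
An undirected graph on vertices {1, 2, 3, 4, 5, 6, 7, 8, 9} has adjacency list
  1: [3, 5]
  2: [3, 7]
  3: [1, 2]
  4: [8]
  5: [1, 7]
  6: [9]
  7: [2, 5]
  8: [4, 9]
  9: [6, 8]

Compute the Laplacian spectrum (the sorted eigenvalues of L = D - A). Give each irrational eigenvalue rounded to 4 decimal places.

Each diagonal entry of L is the vertex degree and each off-diagonal entry is -1 where an edge is present, 0 otherwise; in the order [1, 2, 3, 4, 5, 6, 7, 8, 9] the diagonal is [2, 2, 2, 1, 2, 1, 2, 2, 2]. L is symmetric positive semidefinite, so every eigenvalue is real and nonnegative. The 2 zero eigenvalues correspond to the 2 connected components. The largest eigenvalue, 3.6180, is at most the vertex count 9.

[0, 0, 0.5858, 1.3820, 1.3820, 2, 3.4142, 3.6180, 3.6180]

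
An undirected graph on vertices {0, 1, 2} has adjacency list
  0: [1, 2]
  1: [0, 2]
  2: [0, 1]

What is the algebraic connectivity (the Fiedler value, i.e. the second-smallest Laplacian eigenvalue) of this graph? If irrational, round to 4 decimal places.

3

Each diagonal entry of L is the vertex degree and each off-diagonal entry is -1 where an edge is present, 0 otherwise; in the order [0, 1, 2] the diagonal is [2, 2, 2]. The sorted Laplacian eigenvalues are [0, 3, 3]; the algebraic connectivity is the second entry, 3. By the matrix-tree theorem the graph has (1/3) * product of the nonzero eigenvalues = 3 spanning trees.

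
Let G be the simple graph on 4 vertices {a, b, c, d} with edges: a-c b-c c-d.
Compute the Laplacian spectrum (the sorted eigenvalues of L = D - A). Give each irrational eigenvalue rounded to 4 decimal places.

Each diagonal entry of L is the vertex degree and each off-diagonal entry is -1 where an edge is present, 0 otherwise; in the order [a, b, c, d] the diagonal is [1, 1, 3, 1]. Diagonalising L (or applying a numerical eigensolver to the 4x4 matrix) gives the spectrum above. The single zero eigenvalue shows the graph is connected.

[0, 1, 1, 4]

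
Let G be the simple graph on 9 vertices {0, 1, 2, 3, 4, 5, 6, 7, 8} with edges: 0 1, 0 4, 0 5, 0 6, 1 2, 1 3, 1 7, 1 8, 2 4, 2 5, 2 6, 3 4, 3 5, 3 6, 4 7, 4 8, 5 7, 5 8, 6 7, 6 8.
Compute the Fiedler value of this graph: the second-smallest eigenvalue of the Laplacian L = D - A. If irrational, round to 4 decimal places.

4

With the vertex order [0, 1, 2, 3, 4, 5, 6, 7, 8], the degrees are [4, 5, 4, 4, 5, 5, 5, 4, 4], giving D = diag(4, 5, 4, 4, 5, 5, 5, 4, 4) and L = D - A. The smallest Laplacian eigenvalue is always 0. The next one, lambda_2 = 4, measures how hard the graph is to disconnect: larger values mean better connectivity. There is one zero in the spectrum, matching the 1 component. The eigenvalues sum to 40, which equals trace(L) = 2|E|.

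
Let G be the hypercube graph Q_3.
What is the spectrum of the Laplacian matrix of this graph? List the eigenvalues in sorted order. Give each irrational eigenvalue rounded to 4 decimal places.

[0, 2, 2, 2, 4, 4, 4, 6]

The graph has 8 vertices and degree multiset [3, 3, 3, 3, 3, 3, 3, 3]; D is the diagonal matrix of degrees and L = D - A. The multiplicity of 0 as a Laplacian eigenvalue equals the number of connected components. There is one zero in the spectrum, matching the 1 component.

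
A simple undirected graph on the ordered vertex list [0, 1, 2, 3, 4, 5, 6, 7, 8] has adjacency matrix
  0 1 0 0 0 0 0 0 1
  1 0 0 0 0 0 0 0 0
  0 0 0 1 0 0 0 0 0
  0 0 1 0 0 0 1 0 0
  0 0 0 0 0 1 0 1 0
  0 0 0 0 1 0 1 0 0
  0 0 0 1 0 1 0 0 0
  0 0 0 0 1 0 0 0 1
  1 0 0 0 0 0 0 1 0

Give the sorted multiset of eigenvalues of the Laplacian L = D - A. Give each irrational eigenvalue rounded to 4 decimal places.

Reading degrees in the order [0, 1, 2, 3, 4, 5, 6, 7, 8] gives [2, 1, 1, 2, 2, 2, 2, 2, 2]; set D = diag(2, 1, 1, 2, 2, 2, 2, 2, 2) and form L = D - A. Diagonalising L (or applying a numerical eigensolver to the 9x9 matrix) gives the spectrum above. The single zero eigenvalue shows the graph is connected. There is one zero in the spectrum, matching the 1 component. The eigenvalues sum to 16, which equals trace(L) = 2|E|.

[0, 0.1206, 0.4679, 1, 1.6527, 2.3473, 3, 3.5321, 3.8794]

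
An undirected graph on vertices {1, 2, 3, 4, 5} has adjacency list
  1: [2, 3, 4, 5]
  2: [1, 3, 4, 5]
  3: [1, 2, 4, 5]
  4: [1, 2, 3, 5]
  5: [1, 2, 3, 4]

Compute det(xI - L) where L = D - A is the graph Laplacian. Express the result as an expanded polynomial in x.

With the vertex order [1, 2, 3, 4, 5], the degrees are [4, 4, 4, 4, 4], giving D = diag(4, 4, 4, 4, 4) and L = D - A. Computing det(xI - L) by cofactor expansion (or equivalently via sum-over-permutations) gives x^5 - 20x^4 + 150x^3 - 500x^2 + 625x. The constant term is 0 because L is singular (the all-ones vector lies in its kernel). The largest eigenvalue, 5, is at most the vertex count 5.

x^5 - 20x^4 + 150x^3 - 500x^2 + 625x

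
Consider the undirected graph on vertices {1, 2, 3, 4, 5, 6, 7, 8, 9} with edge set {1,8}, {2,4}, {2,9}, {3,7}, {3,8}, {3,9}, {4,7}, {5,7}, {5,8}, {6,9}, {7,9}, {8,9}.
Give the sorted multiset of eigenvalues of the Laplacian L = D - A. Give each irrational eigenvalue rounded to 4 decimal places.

With the vertex order [1, 2, 3, 4, 5, 6, 7, 8, 9], the degrees are [1, 2, 3, 2, 2, 1, 4, 4, 5], giving D = diag(1, 2, 3, 2, 2, 1, 4, 4, 5) and L = D - A. L is symmetric positive semidefinite, so every eigenvalue is real and nonnegative. By the matrix-tree theorem the graph has (1/9) * product of the nonzero eigenvalues = 85 spanning trees.

[0, 0.6853, 0.8968, 1.3568, 2.3244, 2.6818, 4.3886, 5.1334, 6.5329]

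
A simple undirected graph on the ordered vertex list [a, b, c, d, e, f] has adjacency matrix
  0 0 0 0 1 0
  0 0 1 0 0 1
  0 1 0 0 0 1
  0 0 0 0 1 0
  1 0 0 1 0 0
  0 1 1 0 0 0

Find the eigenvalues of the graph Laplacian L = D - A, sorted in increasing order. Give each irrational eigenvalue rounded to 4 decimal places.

[0, 0, 1, 3, 3, 3]

Reading degrees in the order [a, b, c, d, e, f] gives [1, 2, 2, 1, 2, 2]; set D = diag(1, 2, 2, 1, 2, 2) and form L = D - A. Since every row of L sums to 0, the all-ones vector is in the kernel and 0 is an eigenvalue. The 2 zero eigenvalues correspond to the 2 connected components.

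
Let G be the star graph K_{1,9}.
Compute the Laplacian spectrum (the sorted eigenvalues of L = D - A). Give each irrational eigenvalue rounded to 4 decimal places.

[0, 1, 1, 1, 1, 1, 1, 1, 1, 10]

The graph has 10 vertices and degree multiset [9, 1, 1, 1, 1, 1, 1, 1, 1, 1]; D is the diagonal matrix of degrees and L = D - A. L is symmetric positive semidefinite, so every eigenvalue is real and nonnegative. The single zero eigenvalue shows the graph is connected.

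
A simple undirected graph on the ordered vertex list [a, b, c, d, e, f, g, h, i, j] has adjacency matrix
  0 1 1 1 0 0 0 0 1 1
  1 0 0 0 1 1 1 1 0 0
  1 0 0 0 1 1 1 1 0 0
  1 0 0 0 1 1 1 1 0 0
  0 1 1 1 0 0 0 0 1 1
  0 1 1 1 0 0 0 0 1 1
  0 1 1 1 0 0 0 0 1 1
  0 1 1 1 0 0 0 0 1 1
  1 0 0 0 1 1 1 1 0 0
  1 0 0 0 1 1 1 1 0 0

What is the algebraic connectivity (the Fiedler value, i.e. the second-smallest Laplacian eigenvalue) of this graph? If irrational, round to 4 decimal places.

Each diagonal entry of L is the vertex degree and each off-diagonal entry is -1 where an edge is present, 0 otherwise; in the order [a, b, c, d, e, f, g, h, i, j] the diagonal is [5, 5, 5, 5, 5, 5, 5, 5, 5, 5]. The smallest Laplacian eigenvalue is always 0. The next one, lambda_2 = 5, measures how hard the graph is to disconnect: larger values mean better connectivity. The eigenvalues sum to 50, which equals trace(L) = 2|E|.

5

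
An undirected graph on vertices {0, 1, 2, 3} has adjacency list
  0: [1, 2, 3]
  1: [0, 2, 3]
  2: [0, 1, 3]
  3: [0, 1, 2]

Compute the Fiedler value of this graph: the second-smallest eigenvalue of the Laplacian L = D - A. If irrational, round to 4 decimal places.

Each diagonal entry of L is the vertex degree and each off-diagonal entry is -1 where an edge is present, 0 otherwise; in the order [0, 1, 2, 3] the diagonal is [3, 3, 3, 3]. The sorted Laplacian eigenvalues are [0, 4, 4, 4]; the algebraic connectivity is the second entry, 4. By the matrix-tree theorem the graph has (1/4) * product of the nonzero eigenvalues = 16 spanning trees. The largest eigenvalue, 4, is at most the vertex count 4.

4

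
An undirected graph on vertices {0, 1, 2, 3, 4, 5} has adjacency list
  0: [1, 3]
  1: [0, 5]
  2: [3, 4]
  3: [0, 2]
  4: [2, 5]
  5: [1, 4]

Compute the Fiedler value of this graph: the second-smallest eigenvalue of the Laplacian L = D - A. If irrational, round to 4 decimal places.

1

Reading degrees in the order [0, 1, 2, 3, 4, 5] gives [2, 2, 2, 2, 2, 2]; set D = diag(2, 2, 2, 2, 2, 2) and form L = D - A. The sorted Laplacian eigenvalues are [0, 1, 1, 3, 3, 4]; the algebraic connectivity is the second entry, 1. By the matrix-tree theorem the graph has (1/6) * product of the nonzero eigenvalues = 6 spanning trees.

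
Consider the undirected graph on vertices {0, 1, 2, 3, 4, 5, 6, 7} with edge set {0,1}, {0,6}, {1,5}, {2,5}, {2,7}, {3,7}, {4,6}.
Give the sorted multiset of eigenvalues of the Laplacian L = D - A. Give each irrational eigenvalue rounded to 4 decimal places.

[0, 0.1522, 0.5858, 1.2346, 2, 2.7654, 3.4142, 3.8478]

With the vertex order [0, 1, 2, 3, 4, 5, 6, 7], the degrees are [2, 2, 2, 1, 1, 2, 2, 2], giving D = diag(2, 2, 2, 1, 1, 2, 2, 2) and L = D - A. L is symmetric positive semidefinite, so every eigenvalue is real and nonnegative. The single zero eigenvalue shows the graph is connected. There is one zero in the spectrum, matching the 1 component. The largest eigenvalue, 3.8478, is at most the vertex count 8.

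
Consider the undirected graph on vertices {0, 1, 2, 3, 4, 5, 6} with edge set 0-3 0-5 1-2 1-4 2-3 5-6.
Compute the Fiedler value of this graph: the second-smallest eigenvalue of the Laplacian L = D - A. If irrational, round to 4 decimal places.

With the vertex order [0, 1, 2, 3, 4, 5, 6], the degrees are [2, 2, 2, 2, 1, 2, 1], giving D = diag(2, 2, 2, 2, 1, 2, 1) and L = D - A. Computing the eigenvalues of L and sorting gives [0, 0.1981, 0.7530, 1.5550, 2.4450, 3.2470, 3.8019]. The Fiedler value lambda_2 = 0.1981 is strictly positive, so the graph is connected. The eigenvalues sum to 12, which equals trace(L) = 2|E|.

0.1981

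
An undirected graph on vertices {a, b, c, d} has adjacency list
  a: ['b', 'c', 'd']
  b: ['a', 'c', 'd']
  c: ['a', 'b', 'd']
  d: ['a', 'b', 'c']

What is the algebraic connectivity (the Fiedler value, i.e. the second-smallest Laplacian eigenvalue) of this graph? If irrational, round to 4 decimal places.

4

With the vertex order [a, b, c, d], the degrees are [3, 3, 3, 3], giving D = diag(3, 3, 3, 3) and L = D - A. The smallest Laplacian eigenvalue is always 0. The next one, lambda_2 = 4, measures how hard the graph is to disconnect: larger values mean better connectivity. The largest eigenvalue, 4, is at most the vertex count 4. The eigenvalues sum to 12, which equals trace(L) = 2|E|.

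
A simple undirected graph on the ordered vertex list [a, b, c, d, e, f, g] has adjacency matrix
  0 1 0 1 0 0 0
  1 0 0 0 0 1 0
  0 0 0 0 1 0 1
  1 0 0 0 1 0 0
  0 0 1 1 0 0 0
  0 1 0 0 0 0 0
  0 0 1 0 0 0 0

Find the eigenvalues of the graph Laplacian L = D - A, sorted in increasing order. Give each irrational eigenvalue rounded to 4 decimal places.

[0, 0.1981, 0.7530, 1.5550, 2.4450, 3.2470, 3.8019]

Reading degrees in the order [a, b, c, d, e, f, g] gives [2, 2, 2, 2, 2, 1, 1]; set D = diag(2, 2, 2, 2, 2, 1, 1) and form L = D - A. Diagonalising L (or applying a numerical eigensolver to the 7x7 matrix) gives the spectrum above. By the matrix-tree theorem the graph has (1/7) * product of the nonzero eigenvalues = 1 spanning tree.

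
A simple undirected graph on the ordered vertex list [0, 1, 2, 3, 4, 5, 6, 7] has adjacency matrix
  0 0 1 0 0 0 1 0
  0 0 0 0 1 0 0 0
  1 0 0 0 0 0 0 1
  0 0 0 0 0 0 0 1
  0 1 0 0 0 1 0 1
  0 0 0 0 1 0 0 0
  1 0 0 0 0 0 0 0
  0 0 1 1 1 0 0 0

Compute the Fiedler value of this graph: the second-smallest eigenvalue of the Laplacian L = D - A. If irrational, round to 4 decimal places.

0.2243

Each diagonal entry of L is the vertex degree and each off-diagonal entry is -1 where an edge is present, 0 otherwise; in the order [0, 1, 2, 3, 4, 5, 6, 7] the diagonal is [2, 1, 2, 1, 3, 1, 1, 3]. Computing the eigenvalues of L and sorting gives [0, 0.2243, 0.5858, 1, 1.4108, 2.7237, 3.4142, 4.6412]. The Fiedler value lambda_2 = 0.2243 is strictly positive, so the graph is connected.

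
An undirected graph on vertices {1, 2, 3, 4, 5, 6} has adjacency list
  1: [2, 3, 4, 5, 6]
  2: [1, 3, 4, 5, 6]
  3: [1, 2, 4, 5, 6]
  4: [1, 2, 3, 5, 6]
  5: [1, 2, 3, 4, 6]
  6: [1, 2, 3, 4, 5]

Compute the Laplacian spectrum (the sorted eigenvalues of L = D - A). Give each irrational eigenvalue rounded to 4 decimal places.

Reading degrees in the order [1, 2, 3, 4, 5, 6] gives [5, 5, 5, 5, 5, 5]; set D = diag(5, 5, 5, 5, 5, 5) and form L = D - A. Since every row of L sums to 0, the all-ones vector is in the kernel and 0 is an eigenvalue. By the matrix-tree theorem the graph has (1/6) * product of the nonzero eigenvalues = 1296 spanning trees.

[0, 6, 6, 6, 6, 6]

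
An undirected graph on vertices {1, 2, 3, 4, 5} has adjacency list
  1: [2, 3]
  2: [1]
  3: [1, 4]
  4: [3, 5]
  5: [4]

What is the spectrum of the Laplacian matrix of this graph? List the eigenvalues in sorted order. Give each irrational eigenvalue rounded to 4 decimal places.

[0, 0.3820, 1.3820, 2.6180, 3.6180]

Reading degrees in the order [1, 2, 3, 4, 5] gives [2, 1, 2, 2, 1]; set D = diag(2, 1, 2, 2, 1) and form L = D - A. Since every row of L sums to 0, the all-ones vector is in the kernel and 0 is an eigenvalue. There is one zero in the spectrum, matching the 1 component.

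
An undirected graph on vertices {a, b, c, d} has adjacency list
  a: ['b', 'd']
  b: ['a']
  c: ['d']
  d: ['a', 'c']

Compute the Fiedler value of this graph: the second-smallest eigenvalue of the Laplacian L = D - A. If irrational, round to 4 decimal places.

Each diagonal entry of L is the vertex degree and each off-diagonal entry is -1 where an edge is present, 0 otherwise; in the order [a, b, c, d] the diagonal is [2, 1, 1, 2]. The sorted Laplacian eigenvalues are [0, 0.5858, 2, 3.4142]; the algebraic connectivity is the second entry, 0.5858. The largest eigenvalue, 3.4142, is at most the vertex count 4. By the matrix-tree theorem the graph has (1/4) * product of the nonzero eigenvalues = 1 spanning tree.

0.5858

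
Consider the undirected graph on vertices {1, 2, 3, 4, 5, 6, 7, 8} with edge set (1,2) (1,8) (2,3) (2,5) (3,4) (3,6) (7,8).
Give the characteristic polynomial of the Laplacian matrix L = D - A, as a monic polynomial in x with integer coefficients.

With the vertex order [1, 2, 3, 4, 5, 6, 7, 8], the degrees are [2, 3, 3, 1, 1, 1, 1, 2], giving D = diag(2, 3, 3, 1, 1, 1, 1, 2) and L = D - A. L has integer entries, so p(x) = det(xI - L) has integer coefficients. Expanding the determinant yields x^8 - 14x^7 + 76x^6 - 204x^5 + 287x^4 - 208x^3 + 70x^2 - 8x. Since p(0) = det(-L) = 0, x divides p(x). By the matrix-tree theorem the graph has (1/8) * product of the nonzero eigenvalues = 1 spanning tree.

x^8 - 14x^7 + 76x^6 - 204x^5 + 287x^4 - 208x^3 + 70x^2 - 8x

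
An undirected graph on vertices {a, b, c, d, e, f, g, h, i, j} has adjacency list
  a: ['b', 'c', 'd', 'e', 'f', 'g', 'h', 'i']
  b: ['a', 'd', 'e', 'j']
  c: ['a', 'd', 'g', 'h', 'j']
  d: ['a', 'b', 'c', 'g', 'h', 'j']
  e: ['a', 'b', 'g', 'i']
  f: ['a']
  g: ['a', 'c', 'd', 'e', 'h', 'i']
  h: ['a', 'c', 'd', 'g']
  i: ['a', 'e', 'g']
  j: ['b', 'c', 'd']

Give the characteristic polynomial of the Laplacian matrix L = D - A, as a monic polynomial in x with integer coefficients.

x^10 - 44x^9 + 832x^8 - 8844x^7 + 57995x^6 - 242000x^5 + 638141x^4 - 1015982x^3 + 874656x^2 - 303920x

With the vertex order [a, b, c, d, e, f, g, h, i, j], the degrees are [8, 4, 5, 6, 4, 1, 6, 4, 3, 3], giving D = diag(8, 4, 5, 6, 4, 1, 6, 4, 3, 3) and L = D - A. L has integer entries, so p(x) = det(xI - L) has integer coefficients. Expanding the determinant yields x^10 - 44x^9 + 832x^8 - 8844x^7 + 57995x^6 - 242000x^5 + 638141x^4 - 1015982x^3 + 874656x^2 - 303920x. The coefficient of x^9 equals -trace(L) = -44, matching the sum of degrees.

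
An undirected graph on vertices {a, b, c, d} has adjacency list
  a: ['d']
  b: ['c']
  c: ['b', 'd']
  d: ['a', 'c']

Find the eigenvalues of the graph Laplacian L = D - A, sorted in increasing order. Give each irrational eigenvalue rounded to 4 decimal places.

[0, 0.5858, 2, 3.4142]

Reading degrees in the order [a, b, c, d] gives [1, 1, 2, 2]; set D = diag(1, 1, 2, 2) and form L = D - A. The multiplicity of 0 as a Laplacian eigenvalue equals the number of connected components. There is one zero in the spectrum, matching the 1 component.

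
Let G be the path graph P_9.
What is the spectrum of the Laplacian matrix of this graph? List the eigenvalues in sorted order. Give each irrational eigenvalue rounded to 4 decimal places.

[0, 0.1206, 0.4679, 1, 1.6527, 2.3473, 3, 3.5321, 3.8794]

The graph has 9 vertices and degree multiset [2, 2, 2, 2, 2, 2, 2, 1, 1]; D is the diagonal matrix of degrees and L = D - A. L is symmetric positive semidefinite, so every eigenvalue is real and nonnegative. The eigenvalues sum to 16, which equals trace(L) = 2|E|.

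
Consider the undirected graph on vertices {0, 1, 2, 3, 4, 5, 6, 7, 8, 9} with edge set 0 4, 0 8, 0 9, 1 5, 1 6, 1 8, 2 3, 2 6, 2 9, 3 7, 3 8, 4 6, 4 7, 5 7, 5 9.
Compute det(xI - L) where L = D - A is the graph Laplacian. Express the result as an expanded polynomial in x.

With the vertex order [0, 1, 2, 3, 4, 5, 6, 7, 8, 9], the degrees are [3, 3, 3, 3, 3, 3, 3, 3, 3, 3], giving D = diag(3, 3, 3, 3, 3, 3, 3, 3, 3, 3) and L = D - A. Computing det(xI - L) by cofactor expansion (or equivalently via sum-over-permutations) gives x^10 - 30x^9 + 390x^8 - 2880x^7 + 13305x^6 - 39882x^5 + 77640x^4 - 94800x^3 + 66000x^2 - 20000x. The constant term is 0 because L is singular (the all-ones vector lies in its kernel). There is one zero in the spectrum, matching the 1 component.

x^10 - 30x^9 + 390x^8 - 2880x^7 + 13305x^6 - 39882x^5 + 77640x^4 - 94800x^3 + 66000x^2 - 20000x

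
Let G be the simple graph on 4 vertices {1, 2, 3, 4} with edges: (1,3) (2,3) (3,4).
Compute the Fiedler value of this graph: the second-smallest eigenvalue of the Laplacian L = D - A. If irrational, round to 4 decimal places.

With the vertex order [1, 2, 3, 4], the degrees are [1, 1, 3, 1], giving D = diag(1, 1, 3, 1) and L = D - A. Computing the eigenvalues of L and sorting gives [0, 1, 1, 4]. The Fiedler value lambda_2 = 1 is strictly positive, so the graph is connected.

1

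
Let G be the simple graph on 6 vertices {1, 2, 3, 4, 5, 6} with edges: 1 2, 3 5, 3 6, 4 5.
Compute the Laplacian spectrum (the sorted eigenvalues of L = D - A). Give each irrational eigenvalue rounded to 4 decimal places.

[0, 0, 0.5858, 2, 2, 3.4142]

Reading degrees in the order [1, 2, 3, 4, 5, 6] gives [1, 1, 2, 1, 2, 1]; set D = diag(1, 1, 2, 1, 2, 1) and form L = D - A. L is symmetric positive semidefinite, so every eigenvalue is real and nonnegative. The 2 zero eigenvalues correspond to the 2 connected components. There are 2 zeros in the spectrum, matching the 2 components. The largest eigenvalue, 3.4142, is at most the vertex count 6.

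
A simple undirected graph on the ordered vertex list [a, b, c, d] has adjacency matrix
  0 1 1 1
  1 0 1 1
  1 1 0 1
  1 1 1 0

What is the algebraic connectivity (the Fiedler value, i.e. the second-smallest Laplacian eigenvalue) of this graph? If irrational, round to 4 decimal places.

With the vertex order [a, b, c, d], the degrees are [3, 3, 3, 3], giving D = diag(3, 3, 3, 3) and L = D - A. The smallest Laplacian eigenvalue is always 0. The next one, lambda_2 = 4, measures how hard the graph is to disconnect: larger values mean better connectivity. There is one zero in the spectrum, matching the 1 component.

4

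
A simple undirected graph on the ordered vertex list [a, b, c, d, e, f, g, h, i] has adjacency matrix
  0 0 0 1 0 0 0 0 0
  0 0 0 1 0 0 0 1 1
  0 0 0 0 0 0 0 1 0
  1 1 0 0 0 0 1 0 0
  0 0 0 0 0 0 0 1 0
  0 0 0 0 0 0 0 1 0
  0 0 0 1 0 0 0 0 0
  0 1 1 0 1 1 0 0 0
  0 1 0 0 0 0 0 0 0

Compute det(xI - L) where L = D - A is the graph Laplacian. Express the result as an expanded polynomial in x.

x^9 - 16x^8 + 100x^7 - 316x^6 + 552x^5 - 550x^4 + 306x^3 - 86x^2 + 9x

With the vertex order [a, b, c, d, e, f, g, h, i], the degrees are [1, 3, 1, 3, 1, 1, 1, 4, 1], giving D = diag(1, 3, 1, 3, 1, 1, 1, 4, 1) and L = D - A. L has integer entries, so p(x) = det(xI - L) has integer coefficients. Expanding the determinant yields x^9 - 16x^8 + 100x^7 - 316x^6 + 552x^5 - 550x^4 + 306x^3 - 86x^2 + 9x. Since p(0) = det(-L) = 0, x divides p(x). There is one zero in the spectrum, matching the 1 component.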